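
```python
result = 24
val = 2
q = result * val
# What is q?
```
Trace:
  result=24
  result=24, val=2
  result=24, val=2, q=48

Final answer: 48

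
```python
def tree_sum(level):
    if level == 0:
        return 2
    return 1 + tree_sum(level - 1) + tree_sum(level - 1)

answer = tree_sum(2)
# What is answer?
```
Call trace (a repeated sub-call is expanded the first time; later identical calls just restate its return value):
tree_sum(level=2)
  tree_sum(level=1)
    tree_sum(level=0)
    -> return 2
    tree_sum(level=0)
    -> return 2
  -> return 5
  tree_sum(level=1) -> return 5  (same call as traced above)
-> return 11

Final answer: 11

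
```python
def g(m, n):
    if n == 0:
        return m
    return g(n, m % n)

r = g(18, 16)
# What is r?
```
Call trace:
g(m=18, n=16)
  g(m=16, n=2)
    g(m=2, n=0)
    -> return 2
  -> return 2
-> return 2

Final answer: 2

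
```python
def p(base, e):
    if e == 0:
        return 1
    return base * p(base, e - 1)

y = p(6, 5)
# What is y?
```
Call trace:
p(base=6, e=5)
  p(base=6, e=4)
    p(base=6, e=3)
      p(base=6, e=2)
        p(base=6, e=1)
          p(base=6, e=0)
          -> return 1
        -> return 6
      -> return 36
    -> return 216
  -> return 1296
-> return 7776

Final answer: 7776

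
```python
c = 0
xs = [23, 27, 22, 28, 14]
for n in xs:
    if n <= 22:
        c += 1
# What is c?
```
Trace:
  c=0
  c=0, n=23
  c=0, n=27
  c=1, n=22
  c=1, n=28
  c=2, n=14

Final answer: 2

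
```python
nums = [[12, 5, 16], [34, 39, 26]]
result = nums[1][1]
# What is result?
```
Trace:
  nums=[[12, 5, 16], [34, 39, 26]]
  nums=[[12, 5, 16], [34, 39, 26]], result=39

Final answer: 39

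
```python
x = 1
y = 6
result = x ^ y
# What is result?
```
Trace:
  x=1
  x=1, y=6
  x=1, y=6, result=7

Final answer: 7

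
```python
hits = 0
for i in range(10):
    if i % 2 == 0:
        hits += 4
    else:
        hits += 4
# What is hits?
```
Trace:
  hits=0
  hits=4, i=0
  hits=8, i=1
  hits=12, i=2
  hits=16, i=3
  hits=20, i=4
  hits=24, i=5
  hits=28, i=6
  hits=32, i=7
  hits=36, i=8
  hits=40, i=9

Final answer: 40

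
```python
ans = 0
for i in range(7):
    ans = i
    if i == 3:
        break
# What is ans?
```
Trace:
  ans=0
  ans=0, i=0
  ans=1, i=1
  ans=2, i=2
  ans=3, i=3

Final answer: 3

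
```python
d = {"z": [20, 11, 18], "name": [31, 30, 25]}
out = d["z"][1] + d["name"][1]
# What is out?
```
Trace:
  d={'z': [20, 11, 18], 'name': [31, 30, 25]}
  d={'z': [20, 11, 18], 'name': [31, 30, 25]}, out=41

Final answer: 41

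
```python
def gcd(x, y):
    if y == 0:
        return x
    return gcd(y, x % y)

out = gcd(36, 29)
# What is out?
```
Call trace:
gcd(x=36, y=29)
  gcd(x=29, y=7)
    gcd(x=7, y=1)
      gcd(x=1, y=0)
      -> return 1
    -> return 1
  -> return 1
-> return 1

Final answer: 1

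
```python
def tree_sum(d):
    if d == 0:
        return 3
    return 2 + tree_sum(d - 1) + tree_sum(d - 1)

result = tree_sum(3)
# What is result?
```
Call trace (a repeated sub-call is expanded the first time; later identical calls just restate its return value):
tree_sum(d=3)
  tree_sum(d=2)
    tree_sum(d=1)
      tree_sum(d=0)
      -> return 3
      tree_sum(d=0)
      -> return 3
    -> return 8
    tree_sum(d=1) -> return 8  (same call as traced above)
  -> return 18
  tree_sum(d=2) -> return 18  (same call as traced above)
-> return 38

Final answer: 38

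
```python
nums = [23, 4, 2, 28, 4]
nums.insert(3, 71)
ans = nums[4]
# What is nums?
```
Trace:
  nums=[23, 4, 2, 28, 4]
  nums=[23, 4, 2, 71, 28, 4]
  nums=[23, 4, 2, 71, 28, 4], ans=28

Final answer: [23, 4, 2, 71, 28, 4]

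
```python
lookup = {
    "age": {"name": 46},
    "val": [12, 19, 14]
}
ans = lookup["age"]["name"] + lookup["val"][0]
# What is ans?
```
Trace:
  lookup={'age': {'name': 46}, 'val': [12, 19, 14]}
  lookup={'age': {'name': 46}, 'val': [12, 19, 14]}, ans=58

Final answer: 58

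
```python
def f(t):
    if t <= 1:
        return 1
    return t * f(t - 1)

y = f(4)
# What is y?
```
Call trace:
f(t=4)
  f(t=3)
    f(t=2)
      f(t=1)
      -> return 1
    -> return 2
  -> return 6
-> return 24

Final answer: 24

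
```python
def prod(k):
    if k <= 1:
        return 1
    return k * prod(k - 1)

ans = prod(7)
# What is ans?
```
Call trace:
prod(k=7)
  prod(k=6)
    prod(k=5)
      prod(k=4)
        prod(k=3)
          prod(k=2)
            prod(k=1)
            -> return 1
          -> return 2
        -> return 6
      -> return 24
    -> return 120
  -> return 720
-> return 5040

Final answer: 5040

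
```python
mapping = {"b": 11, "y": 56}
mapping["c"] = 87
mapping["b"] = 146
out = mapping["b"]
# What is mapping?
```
Trace:
  mapping={'b': 11, 'y': 56}
  mapping={'b': 11, 'y': 56, 'c': 87}
  mapping={'b': 146, 'y': 56, 'c': 87}
  mapping={'b': 146, 'y': 56, 'c': 87}, out=146

Final answer: {'b': 146, 'y': 56, 'c': 87}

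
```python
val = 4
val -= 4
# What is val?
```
Trace:
  val=4
  val=0

Final answer: 0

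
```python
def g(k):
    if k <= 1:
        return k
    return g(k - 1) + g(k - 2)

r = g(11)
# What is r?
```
Call trace (a repeated sub-call is expanded the first time; later identical calls just restate its return value):
g(k=11)
  g(k=10)
    g(k=9)
      g(k=8)
        g(k=7)
          g(k=6)
            g(k=5)
              g(k=4)
                g(k=3)
                  g(k=2)
                    g(k=1)
                    -> return 1
                    g(k=0)
                    -> return 0
                  -> return 1
                  g(k=1)
                  -> return 1
                -> return 2
                g(k=2) -> return 1  (same call as traced above)
              -> return 3
              g(k=3) -> return 2  (same call as traced above)
            -> return 5
            g(k=4) -> return 3  (same call as traced above)
          -> return 8
          g(k=5) -> return 5  (same call as traced above)
        -> return 13
        g(k=6) -> return 8  (same call as traced above)
      -> return 21
      g(k=7) -> return 13  (same call as traced above)
    -> return 34
    g(k=8) -> return 21  (same call as traced above)
  -> return 55
  g(k=9) -> return 34  (same call as traced above)
-> return 89

Final answer: 89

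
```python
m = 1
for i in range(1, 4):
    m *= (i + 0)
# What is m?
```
Trace:
  m=1
  m=1, i=1
  m=2, i=2
  m=6, i=3

Final answer: 6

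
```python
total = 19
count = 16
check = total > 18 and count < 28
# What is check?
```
Trace:
  total=19
  total=19, count=16
  total=19, count=16, check=True

Final answer: True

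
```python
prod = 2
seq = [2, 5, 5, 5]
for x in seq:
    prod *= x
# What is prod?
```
Trace:
  prod=2
  prod=4, x=2
  prod=20, x=5
  prod=100, x=5
  prod=500, x=5

Final answer: 500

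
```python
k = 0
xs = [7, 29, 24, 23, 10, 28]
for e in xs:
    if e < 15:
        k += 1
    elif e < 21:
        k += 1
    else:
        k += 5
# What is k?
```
Trace:
  k=0
  k=1, e=7
  k=6, e=29
  k=11, e=24
  k=16, e=23
  k=17, e=10
  k=22, e=28

Final answer: 22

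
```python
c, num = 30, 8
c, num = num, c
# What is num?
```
Trace:
  c=30, num=8
  c=8, num=30

Final answer: 30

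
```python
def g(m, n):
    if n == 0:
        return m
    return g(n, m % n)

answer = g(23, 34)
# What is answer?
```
Call trace:
g(m=23, n=34)
  g(m=34, n=23)
    g(m=23, n=11)
      g(m=11, n=1)
        g(m=1, n=0)
        -> return 1
      -> return 1
    -> return 1
  -> return 1
-> return 1

Final answer: 1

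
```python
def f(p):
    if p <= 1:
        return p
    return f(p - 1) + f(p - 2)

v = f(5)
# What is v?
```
Call trace (a repeated sub-call is expanded the first time; later identical calls just restate its return value):
f(p=5)
  f(p=4)
    f(p=3)
      f(p=2)
        f(p=1)
        -> return 1
        f(p=0)
        -> return 0
      -> return 1
      f(p=1)
      -> return 1
    -> return 2
    f(p=2) -> return 1  (same call as traced above)
  -> return 3
  f(p=3) -> return 2  (same call as traced above)
-> return 5

Final answer: 5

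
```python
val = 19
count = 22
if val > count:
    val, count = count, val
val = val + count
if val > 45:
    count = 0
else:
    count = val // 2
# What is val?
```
Trace:
  val=19
  val=19, count=22
  val=19, count=22
  val=41, count=22
  val=41, count=20

Final answer: 41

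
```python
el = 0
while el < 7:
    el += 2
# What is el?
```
Trace:
  el=0
  el=2
  el=4
  el=6
  el=8

Final answer: 8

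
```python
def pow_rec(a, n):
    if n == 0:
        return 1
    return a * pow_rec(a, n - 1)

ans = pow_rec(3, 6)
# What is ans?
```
Call trace:
pow_rec(a=3, n=6)
  pow_rec(a=3, n=5)
    pow_rec(a=3, n=4)
      pow_rec(a=3, n=3)
        pow_rec(a=3, n=2)
          pow_rec(a=3, n=1)
            pow_rec(a=3, n=0)
            -> return 1
          -> return 3
        -> return 9
      -> return 27
    -> return 81
  -> return 243
-> return 729

Final answer: 729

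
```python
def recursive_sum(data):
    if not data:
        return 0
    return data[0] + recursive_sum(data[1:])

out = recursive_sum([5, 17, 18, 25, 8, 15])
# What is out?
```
Call trace:
recursive_sum(data=[5, 17, 18, 25, 8, 15])
  recursive_sum(data=[17, 18, 25, 8, 15])
    recursive_sum(data=[18, 25, 8, 15])
      recursive_sum(data=[25, 8, 15])
        recursive_sum(data=[8, 15])
          recursive_sum(data=[15])
            recursive_sum(data=[])
            -> return 0
          -> return 15
        -> return 23
      -> return 48
    -> return 66
  -> return 83
-> return 88

Final answer: 88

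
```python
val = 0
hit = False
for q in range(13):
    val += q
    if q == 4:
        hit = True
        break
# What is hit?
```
Trace:
  val=0
  val=0, hit=False
  val=0, hit=False, q=0
  val=1, hit=False, q=1
  val=3, hit=False, q=2
  val=6, hit=False, q=3
  val=10, hit=True, q=4

Final answer: True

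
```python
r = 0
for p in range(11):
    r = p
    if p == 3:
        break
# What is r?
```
Trace:
  r=0
  r=0, p=0
  r=1, p=1
  r=2, p=2
  r=3, p=3

Final answer: 3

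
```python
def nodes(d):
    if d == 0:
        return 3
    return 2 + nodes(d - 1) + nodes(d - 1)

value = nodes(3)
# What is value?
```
Call trace (a repeated sub-call is expanded the first time; later identical calls just restate its return value):
nodes(d=3)
  nodes(d=2)
    nodes(d=1)
      nodes(d=0)
      -> return 3
      nodes(d=0)
      -> return 3
    -> return 8
    nodes(d=1) -> return 8  (same call as traced above)
  -> return 18
  nodes(d=2) -> return 18  (same call as traced above)
-> return 38

Final answer: 38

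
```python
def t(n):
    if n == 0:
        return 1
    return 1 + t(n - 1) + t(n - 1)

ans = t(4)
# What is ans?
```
Call trace (a repeated sub-call is expanded the first time; later identical calls just restate its return value):
t(n=4)
  t(n=3)
    t(n=2)
      t(n=1)
        t(n=0)
        -> return 1
        t(n=0)
        -> return 1
      -> return 3
      t(n=1) -> return 3  (same call as traced above)
    -> return 7
    t(n=2) -> return 7  (same call as traced above)
  -> return 15
  t(n=3) -> return 15  (same call as traced above)
-> return 31

Final answer: 31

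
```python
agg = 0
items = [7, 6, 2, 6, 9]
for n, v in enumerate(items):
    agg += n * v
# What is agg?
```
Trace:
  agg=0
  agg=0, n=0, v=7
  agg=6, n=1, v=6
  agg=10, n=2, v=2
  agg=28, n=3, v=6
  agg=64, n=4, v=9

Final answer: 64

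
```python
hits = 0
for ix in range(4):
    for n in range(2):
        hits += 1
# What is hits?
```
Trace:
  hits=0
  hits=1, ix=0, n=0
  hits=2, ix=0, n=1
  hits=3, ix=1, n=0
  hits=4, ix=1, n=1
  hits=5, ix=2, n=0
  hits=6, ix=2, n=1
  hits=7, ix=3, n=0
  hits=8, ix=3, n=1

Final answer: 8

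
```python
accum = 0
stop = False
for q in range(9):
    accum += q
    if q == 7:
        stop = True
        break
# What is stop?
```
Trace:
  accum=0
  accum=0, stop=False
  accum=0, stop=False, q=0
  accum=1, stop=False, q=1
  accum=3, stop=False, q=2
  accum=6, stop=False, q=3
  accum=10, stop=False, q=4
  accum=15, stop=False, q=5
  accum=21, stop=False, q=6
  accum=28, stop=True, q=7

Final answer: True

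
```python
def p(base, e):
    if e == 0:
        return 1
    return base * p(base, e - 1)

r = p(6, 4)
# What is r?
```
Call trace:
p(base=6, e=4)
  p(base=6, e=3)
    p(base=6, e=2)
      p(base=6, e=1)
        p(base=6, e=0)
        -> return 1
      -> return 6
    -> return 36
  -> return 216
-> return 1296

Final answer: 1296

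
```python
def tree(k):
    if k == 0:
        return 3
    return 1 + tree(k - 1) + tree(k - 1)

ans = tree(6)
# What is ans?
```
Call trace (a repeated sub-call is expanded the first time; later identical calls just restate its return value):
tree(k=6)
  tree(k=5)
    tree(k=4)
      tree(k=3)
        tree(k=2)
          tree(k=1)
            tree(k=0)
            -> return 3
            tree(k=0)
            -> return 3
          -> return 7
          tree(k=1) -> return 7  (same call as traced above)
        -> return 15
        tree(k=2) -> return 15  (same call as traced above)
      -> return 31
      tree(k=3) -> return 31  (same call as traced above)
    -> return 63
    tree(k=4) -> return 63  (same call as traced above)
  -> return 127
  tree(k=5) -> return 127  (same call as traced above)
-> return 255

Final answer: 255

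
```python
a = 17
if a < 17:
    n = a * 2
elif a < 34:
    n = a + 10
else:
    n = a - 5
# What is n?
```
Trace:
  a=17
  a=17, n=27

Final answer: 27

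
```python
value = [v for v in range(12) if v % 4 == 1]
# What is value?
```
Trace:
  v=0
  v=1
  v=2
  v=3
  v=4
  v=5
  v=6
  v=7
  v=8
  v=9
  v=10
  v=11
  value=[1, 5, 9]

Final answer: [1, 5, 9]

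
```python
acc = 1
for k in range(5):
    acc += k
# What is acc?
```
Trace:
  acc=1
  acc=1, k=0
  acc=2, k=1
  acc=4, k=2
  acc=7, k=3
  acc=11, k=4

Final answer: 11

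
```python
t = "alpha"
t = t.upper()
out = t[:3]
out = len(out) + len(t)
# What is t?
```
Trace:
  t='alpha'
  t='ALPHA'
  t='ALPHA', out='ALP'
  t='ALPHA', out=8

Final answer: 'ALPHA'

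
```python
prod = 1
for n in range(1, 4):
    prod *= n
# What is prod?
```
Trace:
  prod=1
  prod=1, n=1
  prod=2, n=2
  prod=6, n=3

Final answer: 6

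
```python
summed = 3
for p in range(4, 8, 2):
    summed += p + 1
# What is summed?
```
Trace:
  summed=3
  summed=8, p=4
  summed=15, p=6

Final answer: 15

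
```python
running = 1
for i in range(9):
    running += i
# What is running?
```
Trace:
  running=1
  running=1, i=0
  running=2, i=1
  running=4, i=2
  running=7, i=3
  running=11, i=4
  running=16, i=5
  running=22, i=6
  running=29, i=7
  running=37, i=8

Final answer: 37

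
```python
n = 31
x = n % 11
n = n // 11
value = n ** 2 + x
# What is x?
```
Trace:
  n=31
  n=31, x=9
  n=2, x=9
  n=2, x=9, value=13

Final answer: 9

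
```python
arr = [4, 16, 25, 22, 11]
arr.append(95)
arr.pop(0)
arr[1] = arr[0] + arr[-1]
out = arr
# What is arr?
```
Trace:
  arr=[4, 16, 25, 22, 11]
  arr=[4, 16, 25, 22, 11, 95]
  arr=[16, 25, 22, 11, 95]
  arr=[16, 111, 22, 11, 95]
  arr=[16, 111, 22, 11, 95], out=[16, 111, 22, 11, 95]

Final answer: [16, 111, 22, 11, 95]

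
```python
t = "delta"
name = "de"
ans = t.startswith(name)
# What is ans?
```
Trace:
  t='delta'
  t='delta', name='de'
  t='delta', name='de', ans=True

Final answer: True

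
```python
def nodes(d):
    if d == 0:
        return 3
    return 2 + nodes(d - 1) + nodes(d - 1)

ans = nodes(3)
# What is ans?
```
Call trace (a repeated sub-call is expanded the first time; later identical calls just restate its return value):
nodes(d=3)
  nodes(d=2)
    nodes(d=1)
      nodes(d=0)
      -> return 3
      nodes(d=0)
      -> return 3
    -> return 8
    nodes(d=1) -> return 8  (same call as traced above)
  -> return 18
  nodes(d=2) -> return 18  (same call as traced above)
-> return 38

Final answer: 38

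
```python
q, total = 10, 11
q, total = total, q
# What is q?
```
Trace:
  q=10, total=11
  q=11, total=10

Final answer: 11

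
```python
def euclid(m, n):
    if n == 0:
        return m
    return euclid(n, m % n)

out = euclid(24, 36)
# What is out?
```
Call trace:
euclid(m=24, n=36)
  euclid(m=36, n=24)
    euclid(m=24, n=12)
      euclid(m=12, n=0)
      -> return 12
    -> return 12
  -> return 12
-> return 12

Final answer: 12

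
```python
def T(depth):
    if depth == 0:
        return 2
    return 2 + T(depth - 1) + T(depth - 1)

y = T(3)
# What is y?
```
Call trace (a repeated sub-call is expanded the first time; later identical calls just restate its return value):
T(depth=3)
  T(depth=2)
    T(depth=1)
      T(depth=0)
      -> return 2
      T(depth=0)
      -> return 2
    -> return 6
    T(depth=1) -> return 6  (same call as traced above)
  -> return 14
  T(depth=2) -> return 14  (same call as traced above)
-> return 30

Final answer: 30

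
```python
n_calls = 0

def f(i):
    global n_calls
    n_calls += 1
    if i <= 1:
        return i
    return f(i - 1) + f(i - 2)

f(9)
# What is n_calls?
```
Call trace (a repeated sub-call is expanded the first time; later identical calls just restate its return value):
f(i=9)
  f(i=8)
    f(i=7)
      f(i=6)
        f(i=5)
          f(i=4)
            f(i=3)
              f(i=2)
                f(i=1)
                -> return 1
                f(i=0)
                -> return 0
              -> return 1
              f(i=1)
              -> return 1
            -> return 2
            f(i=2) -> return 1  (same call as traced above)
          -> return 3
          f(i=3) -> return 2  (same call as traced above)
        -> return 5
        f(i=4) -> return 3  (same call as traced above)
      -> return 8
      f(i=5) -> return 5  (same call as traced above)
    -> return 13
    f(i=6) -> return 8  (same call as traced above)
  -> return 21
  f(i=7) -> return 13  (same call as traced above)
-> return 34

n_calls is incremented once per call, so count the calls in each subtree. Let C(i) = number of calls made by f(i).
C(0) = C(1) = 1 (base case, no recursion); C(i) = 1 + C(i - 1) + C(i - 2) otherwise.
C(2) = 1 + C(1) + C(0) = 1 + 1 + 1 = 3
C(3) = 1 + C(2) + C(1) = 1 + 3 + 1 = 5
C(4) = 1 + C(3) + C(2) = 1 + 5 + 3 = 9
C(5) = 1 + C(4) + C(3) = 1 + 9 + 5 = 15
C(6) = 1 + C(5) + C(4) = 1 + 15 + 9 = 25
C(7) = 1 + C(6) + C(5) = 1 + 25 + 15 = 41
C(8) = 1 + C(7) + C(6) = 1 + 41 + 25 = 67
C(9) = 1 + C(8) + C(7) = 1 + 67 + 41 = 109
n_calls = C(9) = 109

Final answer: 109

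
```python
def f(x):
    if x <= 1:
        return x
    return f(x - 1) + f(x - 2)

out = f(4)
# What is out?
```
Call trace (a repeated sub-call is expanded the first time; later identical calls just restate its return value):
f(x=4)
  f(x=3)
    f(x=2)
      f(x=1)
      -> return 1
      f(x=0)
      -> return 0
    -> return 1
    f(x=1)
    -> return 1
  -> return 2
  f(x=2) -> return 1  (same call as traced above)
-> return 3

Final answer: 3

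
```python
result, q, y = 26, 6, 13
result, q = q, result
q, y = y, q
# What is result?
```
Trace:
  result=26, q=6, y=13
  result=6, q=26, y=13
  result=6, q=13, y=26

Final answer: 6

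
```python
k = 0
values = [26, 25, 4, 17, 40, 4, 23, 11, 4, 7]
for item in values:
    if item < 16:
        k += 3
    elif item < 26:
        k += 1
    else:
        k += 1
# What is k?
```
Trace:
  k=0
  k=1, item=26
  k=2, item=25
  k=5, item=4
  k=6, item=17
  k=7, item=40
  k=10, item=4
  k=11, item=23
  k=14, item=11
  k=17, item=4
  k=20, item=7

Final answer: 20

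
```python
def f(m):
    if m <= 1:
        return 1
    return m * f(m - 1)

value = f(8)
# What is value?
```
Call trace:
f(m=8)
  f(m=7)
    f(m=6)
      f(m=5)
        f(m=4)
          f(m=3)
            f(m=2)
              f(m=1)
              -> return 1
            -> return 2
          -> return 6
        -> return 24
      -> return 120
    -> return 720
  -> return 5040
-> return 40320

Final answer: 40320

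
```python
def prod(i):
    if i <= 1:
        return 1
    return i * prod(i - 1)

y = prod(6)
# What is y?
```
Call trace:
prod(i=6)
  prod(i=5)
    prod(i=4)
      prod(i=3)
        prod(i=2)
          prod(i=1)
          -> return 1
        -> return 2
      -> return 6
    -> return 24
  -> return 120
-> return 720

Final answer: 720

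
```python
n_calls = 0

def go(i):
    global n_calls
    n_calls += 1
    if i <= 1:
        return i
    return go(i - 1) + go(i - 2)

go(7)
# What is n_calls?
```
Call trace (a repeated sub-call is expanded the first time; later identical calls just restate its return value):
go(i=7)
  go(i=6)
    go(i=5)
      go(i=4)
        go(i=3)
          go(i=2)
            go(i=1)
            -> return 1
            go(i=0)
            -> return 0
          -> return 1
          go(i=1)
          -> return 1
        -> return 2
        go(i=2) -> return 1  (same call as traced above)
      -> return 3
      go(i=3) -> return 2  (same call as traced above)
    -> return 5
    go(i=4) -> return 3  (same call as traced above)
  -> return 8
  go(i=5) -> return 5  (same call as traced above)
-> return 13

n_calls is incremented once per call, so count the calls in each subtree. Let C(i) = number of calls made by go(i).
C(0) = C(1) = 1 (base case, no recursion); C(i) = 1 + C(i - 1) + C(i - 2) otherwise.
C(2) = 1 + C(1) + C(0) = 1 + 1 + 1 = 3
C(3) = 1 + C(2) + C(1) = 1 + 3 + 1 = 5
C(4) = 1 + C(3) + C(2) = 1 + 5 + 3 = 9
C(5) = 1 + C(4) + C(3) = 1 + 9 + 5 = 15
C(6) = 1 + C(5) + C(4) = 1 + 15 + 9 = 25
C(7) = 1 + C(6) + C(5) = 1 + 25 + 15 = 41
n_calls = C(7) = 41

Final answer: 41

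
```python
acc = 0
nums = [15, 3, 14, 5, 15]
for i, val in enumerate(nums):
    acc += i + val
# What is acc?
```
Trace:
  acc=0
  acc=15, i=0, val=15
  acc=19, i=1, val=3
  acc=35, i=2, val=14
  acc=43, i=3, val=5
  acc=62, i=4, val=15

Final answer: 62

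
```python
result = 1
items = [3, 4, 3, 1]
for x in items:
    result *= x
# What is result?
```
Trace:
  result=1
  result=3, x=3
  result=12, x=4
  result=36, x=3
  result=36, x=1

Final answer: 36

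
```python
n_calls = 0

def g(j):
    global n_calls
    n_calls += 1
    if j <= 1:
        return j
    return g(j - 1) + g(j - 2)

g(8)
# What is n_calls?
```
Call trace (a repeated sub-call is expanded the first time; later identical calls just restate its return value):
g(j=8)
  g(j=7)
    g(j=6)
      g(j=5)
        g(j=4)
          g(j=3)
            g(j=2)
              g(j=1)
              -> return 1
              g(j=0)
              -> return 0
            -> return 1
            g(j=1)
            -> return 1
          -> return 2
          g(j=2) -> return 1  (same call as traced above)
        -> return 3
        g(j=3) -> return 2  (same call as traced above)
      -> return 5
      g(j=4) -> return 3  (same call as traced above)
    -> return 8
    g(j=5) -> return 5  (same call as traced above)
  -> return 13
  g(j=6) -> return 8  (same call as traced above)
-> return 21

n_calls is incremented once per call, so count the calls in each subtree. Let C(j) = number of calls made by g(j).
C(0) = C(1) = 1 (base case, no recursion); C(j) = 1 + C(j - 1) + C(j - 2) otherwise.
C(2) = 1 + C(1) + C(0) = 1 + 1 + 1 = 3
C(3) = 1 + C(2) + C(1) = 1 + 3 + 1 = 5
C(4) = 1 + C(3) + C(2) = 1 + 5 + 3 = 9
C(5) = 1 + C(4) + C(3) = 1 + 9 + 5 = 15
C(6) = 1 + C(5) + C(4) = 1 + 15 + 9 = 25
C(7) = 1 + C(6) + C(5) = 1 + 25 + 15 = 41
C(8) = 1 + C(7) + C(6) = 1 + 41 + 25 = 67
n_calls = C(8) = 67

Final answer: 67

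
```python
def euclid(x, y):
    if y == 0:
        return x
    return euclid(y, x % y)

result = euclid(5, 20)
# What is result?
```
Call trace:
euclid(x=5, y=20)
  euclid(x=20, y=5)
    euclid(x=5, y=0)
    -> return 5
  -> return 5
-> return 5

Final answer: 5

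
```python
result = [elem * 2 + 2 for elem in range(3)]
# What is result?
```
Trace:
  elem=0
  elem=1
  elem=2
  result=[2, 4, 6]

Final answer: [2, 4, 6]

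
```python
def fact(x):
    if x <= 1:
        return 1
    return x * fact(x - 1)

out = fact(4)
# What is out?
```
Call trace:
fact(x=4)
  fact(x=3)
    fact(x=2)
      fact(x=1)
      -> return 1
    -> return 2
  -> return 6
-> return 24

Final answer: 24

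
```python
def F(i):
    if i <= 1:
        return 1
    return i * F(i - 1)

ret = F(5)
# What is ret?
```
Call trace:
F(i=5)
  F(i=4)
    F(i=3)
      F(i=2)
        F(i=1)
        -> return 1
      -> return 2
    -> return 6
  -> return 24
-> return 120

Final answer: 120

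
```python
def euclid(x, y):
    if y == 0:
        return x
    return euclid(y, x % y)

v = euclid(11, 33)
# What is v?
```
Call trace:
euclid(x=11, y=33)
  euclid(x=33, y=11)
    euclid(x=11, y=0)
    -> return 11
  -> return 11
-> return 11

Final answer: 11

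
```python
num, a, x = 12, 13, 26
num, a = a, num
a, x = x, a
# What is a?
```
Trace:
  num=12, a=13, x=26
  num=13, a=12, x=26
  num=13, a=26, x=12

Final answer: 26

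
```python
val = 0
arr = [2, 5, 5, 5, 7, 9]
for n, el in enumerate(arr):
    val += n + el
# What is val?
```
Trace:
  val=0
  val=2, n=0, el=2
  val=8, n=1, el=5
  val=15, n=2, el=5
  val=23, n=3, el=5
  val=34, n=4, el=7
  val=48, n=5, el=9

Final answer: 48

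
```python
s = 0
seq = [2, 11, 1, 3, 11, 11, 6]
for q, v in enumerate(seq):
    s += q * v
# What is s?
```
Trace:
  s=0
  s=0, q=0, v=2
  s=11, q=1, v=11
  s=13, q=2, v=1
  s=22, q=3, v=3
  s=66, q=4, v=11
  s=121, q=5, v=11
  s=157, q=6, v=6

Final answer: 157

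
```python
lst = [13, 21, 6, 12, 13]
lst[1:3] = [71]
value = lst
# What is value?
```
Trace:
  lst=[13, 21, 6, 12, 13]
  lst=[13, 71, 12, 13]
  lst=[13, 71, 12, 13], value=[13, 71, 12, 13]

Final answer: [13, 71, 12, 13]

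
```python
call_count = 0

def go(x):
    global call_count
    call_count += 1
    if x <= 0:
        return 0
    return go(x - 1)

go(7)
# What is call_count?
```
Call trace:
go(x=7)
  go(x=6)
    go(x=5)
      go(x=4)
        go(x=3)
          go(x=2)
            go(x=1)
              go(x=0)
              -> return 0
            -> return 0
          -> return 0
        -> return 0
      -> return 0
    -> return 0
  -> return 0
-> return 0

call_count is incremented once per call. go is entered once for each x = 7, 6, 5, 4, 3, 2, 1, 0 (the x <= 0 call returns without recursing), i.e. 7 + 1 calls.
call_count = 8

Final answer: 8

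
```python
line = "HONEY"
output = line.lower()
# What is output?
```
Trace:
  line='HONEY'
  line='HONEY', output='honey'

Final answer: 'honey'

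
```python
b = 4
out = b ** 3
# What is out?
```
Trace:
  b=4
  b=4, out=64

Final answer: 64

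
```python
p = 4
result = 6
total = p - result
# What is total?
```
Trace:
  p=4
  p=4, result=6
  p=4, result=6, total=-2

Final answer: -2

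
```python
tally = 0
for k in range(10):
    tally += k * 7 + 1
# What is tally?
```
Trace:
  tally=0
  tally=1, k=0
  tally=9, k=1
  tally=24, k=2
  tally=46, k=3
  tally=75, k=4
  tally=111, k=5
  tally=154, k=6
  tally=204, k=7
  tally=261, k=8
  tally=325, k=9

Final answer: 325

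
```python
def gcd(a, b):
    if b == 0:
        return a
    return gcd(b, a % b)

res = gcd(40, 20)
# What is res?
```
Call trace:
gcd(a=40, b=20)
  gcd(a=20, b=0)
  -> return 20
-> return 20

Final answer: 20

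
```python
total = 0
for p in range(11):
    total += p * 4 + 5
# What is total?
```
Trace:
  total=0
  total=5, p=0
  total=14, p=1
  total=27, p=2
  total=44, p=3
  total=65, p=4
  total=90, p=5
  total=119, p=6
  total=152, p=7
  total=189, p=8
  total=230, p=9
  total=275, p=10

Final answer: 275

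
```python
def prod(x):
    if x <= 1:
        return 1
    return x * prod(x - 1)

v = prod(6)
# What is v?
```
Call trace:
prod(x=6)
  prod(x=5)
    prod(x=4)
      prod(x=3)
        prod(x=2)
          prod(x=1)
          -> return 1
        -> return 2
      -> return 6
    -> return 24
  -> return 120
-> return 720

Final answer: 720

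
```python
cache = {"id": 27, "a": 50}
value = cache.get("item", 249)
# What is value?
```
Trace:
  cache={'id': 27, 'a': 50}
  cache={'id': 27, 'a': 50}, value=249

Final answer: 249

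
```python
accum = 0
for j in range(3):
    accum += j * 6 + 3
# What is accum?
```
Trace:
  accum=0
  accum=3, j=0
  accum=12, j=1
  accum=27, j=2

Final answer: 27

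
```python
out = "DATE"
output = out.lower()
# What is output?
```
Trace:
  out='DATE'
  out='DATE', output='date'

Final answer: 'date'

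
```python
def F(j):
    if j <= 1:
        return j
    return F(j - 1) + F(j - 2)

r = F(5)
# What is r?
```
Call trace (a repeated sub-call is expanded the first time; later identical calls just restate its return value):
F(j=5)
  F(j=4)
    F(j=3)
      F(j=2)
        F(j=1)
        -> return 1
        F(j=0)
        -> return 0
      -> return 1
      F(j=1)
      -> return 1
    -> return 2
    F(j=2) -> return 1  (same call as traced above)
  -> return 3
  F(j=3) -> return 2  (same call as traced above)
-> return 5

Final answer: 5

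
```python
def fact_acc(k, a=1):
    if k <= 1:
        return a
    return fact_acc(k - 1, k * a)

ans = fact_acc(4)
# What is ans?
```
Call trace:
fact_acc(k=4, a=1)
  fact_acc(k=3, a=4)
    fact_acc(k=2, a=12)
      fact_acc(k=1, a=24)
      -> return 24
    -> return 24
  -> return 24
-> return 24

Final answer: 24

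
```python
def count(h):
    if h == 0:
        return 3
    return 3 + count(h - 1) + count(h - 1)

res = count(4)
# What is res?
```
Call trace (a repeated sub-call is expanded the first time; later identical calls just restate its return value):
count(h=4)
  count(h=3)
    count(h=2)
      count(h=1)
        count(h=0)
        -> return 3
        count(h=0)
        -> return 3
      -> return 9
      count(h=1) -> return 9  (same call as traced above)
    -> return 21
    count(h=2) -> return 21  (same call as traced above)
  -> return 45
  count(h=3) -> return 45  (same call as traced above)
-> return 93

Final answer: 93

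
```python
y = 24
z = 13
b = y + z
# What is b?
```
Trace:
  y=24
  y=24, z=13
  y=24, z=13, b=37

Final answer: 37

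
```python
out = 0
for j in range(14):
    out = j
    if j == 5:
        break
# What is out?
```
Trace:
  out=0
  out=0, j=0
  out=1, j=1
  out=2, j=2
  out=3, j=3
  out=4, j=4
  out=5, j=5

Final answer: 5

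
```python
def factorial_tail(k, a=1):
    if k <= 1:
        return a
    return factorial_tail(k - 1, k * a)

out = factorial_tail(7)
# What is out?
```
Call trace:
factorial_tail(k=7, a=1)
  factorial_tail(k=6, a=7)
    factorial_tail(k=5, a=42)
      factorial_tail(k=4, a=210)
        factorial_tail(k=3, a=840)
          factorial_tail(k=2, a=2520)
            factorial_tail(k=1, a=5040)
            -> return 5040
          -> return 5040
        -> return 5040
      -> return 5040
    -> return 5040
  -> return 5040
-> return 5040

Final answer: 5040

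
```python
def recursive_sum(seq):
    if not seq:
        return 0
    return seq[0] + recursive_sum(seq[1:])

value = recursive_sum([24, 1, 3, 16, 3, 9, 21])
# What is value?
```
Call trace:
recursive_sum(seq=[24, 1, 3, 16, 3, 9, 21])
  recursive_sum(seq=[1, 3, 16, 3, 9, 21])
    recursive_sum(seq=[3, 16, 3, 9, 21])
      recursive_sum(seq=[16, 3, 9, 21])
        recursive_sum(seq=[3, 9, 21])
          recursive_sum(seq=[9, 21])
            recursive_sum(seq=[21])
              recursive_sum(seq=[])
              -> return 0
            -> return 21
          -> return 30
        -> return 33
      -> return 49
    -> return 52
  -> return 53
-> return 77

Final answer: 77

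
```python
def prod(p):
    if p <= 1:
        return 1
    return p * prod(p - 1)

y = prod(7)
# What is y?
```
Call trace:
prod(p=7)
  prod(p=6)
    prod(p=5)
      prod(p=4)
        prod(p=3)
          prod(p=2)
            prod(p=1)
            -> return 1
          -> return 2
        -> return 6
      -> return 24
    -> return 120
  -> return 720
-> return 5040

Final answer: 5040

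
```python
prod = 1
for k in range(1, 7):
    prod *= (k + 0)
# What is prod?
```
Trace:
  prod=1
  prod=1, k=1
  prod=2, k=2
  prod=6, k=3
  prod=24, k=4
  prod=120, k=5
  prod=720, k=6

Final answer: 720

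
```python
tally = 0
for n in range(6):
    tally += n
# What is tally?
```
Trace:
  tally=0
  tally=0, n=0
  tally=1, n=1
  tally=3, n=2
  tally=6, n=3
  tally=10, n=4
  tally=15, n=5

Final answer: 15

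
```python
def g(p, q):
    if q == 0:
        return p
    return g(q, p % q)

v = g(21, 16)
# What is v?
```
Call trace:
g(p=21, q=16)
  g(p=16, q=5)
    g(p=5, q=1)
      g(p=1, q=0)
      -> return 1
    -> return 1
  -> return 1
-> return 1

Final answer: 1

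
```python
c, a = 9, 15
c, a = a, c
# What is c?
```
Trace:
  c=9, a=15
  c=15, a=9

Final answer: 15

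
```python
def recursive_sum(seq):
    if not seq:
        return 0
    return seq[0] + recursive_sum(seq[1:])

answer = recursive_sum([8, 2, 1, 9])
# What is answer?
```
Call trace:
recursive_sum(seq=[8, 2, 1, 9])
  recursive_sum(seq=[2, 1, 9])
    recursive_sum(seq=[1, 9])
      recursive_sum(seq=[9])
        recursive_sum(seq=[])
        -> return 0
      -> return 9
    -> return 10
  -> return 12
-> return 20

Final answer: 20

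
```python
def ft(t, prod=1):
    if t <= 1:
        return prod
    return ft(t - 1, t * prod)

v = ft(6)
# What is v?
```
Call trace:
ft(t=6, prod=1)
  ft(t=5, prod=6)
    ft(t=4, prod=30)
      ft(t=3, prod=120)
        ft(t=2, prod=360)
          ft(t=1, prod=720)
          -> return 720
        -> return 720
      -> return 720
    -> return 720
  -> return 720
-> return 720

Final answer: 720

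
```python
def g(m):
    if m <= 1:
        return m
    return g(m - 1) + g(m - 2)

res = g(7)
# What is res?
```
Call trace (a repeated sub-call is expanded the first time; later identical calls just restate its return value):
g(m=7)
  g(m=6)
    g(m=5)
      g(m=4)
        g(m=3)
          g(m=2)
            g(m=1)
            -> return 1
            g(m=0)
            -> return 0
          -> return 1
          g(m=1)
          -> return 1
        -> return 2
        g(m=2) -> return 1  (same call as traced above)
      -> return 3
      g(m=3) -> return 2  (same call as traced above)
    -> return 5
    g(m=4) -> return 3  (same call as traced above)
  -> return 8
  g(m=5) -> return 5  (same call as traced above)
-> return 13

Final answer: 13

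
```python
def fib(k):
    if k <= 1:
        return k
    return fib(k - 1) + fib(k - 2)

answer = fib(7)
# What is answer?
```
Call trace (a repeated sub-call is expanded the first time; later identical calls just restate its return value):
fib(k=7)
  fib(k=6)
    fib(k=5)
      fib(k=4)
        fib(k=3)
          fib(k=2)
            fib(k=1)
            -> return 1
            fib(k=0)
            -> return 0
          -> return 1
          fib(k=1)
          -> return 1
        -> return 2
        fib(k=2) -> return 1  (same call as traced above)
      -> return 3
      fib(k=3) -> return 2  (same call as traced above)
    -> return 5
    fib(k=4) -> return 3  (same call as traced above)
  -> return 8
  fib(k=5) -> return 5  (same call as traced above)
-> return 13

Final answer: 13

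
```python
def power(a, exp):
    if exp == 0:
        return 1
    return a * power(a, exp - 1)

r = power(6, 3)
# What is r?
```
Call trace:
power(a=6, exp=3)
  power(a=6, exp=2)
    power(a=6, exp=1)
      power(a=6, exp=0)
      -> return 1
    -> return 6
  -> return 36
-> return 216

Final answer: 216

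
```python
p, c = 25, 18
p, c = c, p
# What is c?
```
Trace:
  p=25, c=18
  p=18, c=25

Final answer: 25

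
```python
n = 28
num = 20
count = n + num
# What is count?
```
Trace:
  n=28
  n=28, num=20
  n=28, num=20, count=48

Final answer: 48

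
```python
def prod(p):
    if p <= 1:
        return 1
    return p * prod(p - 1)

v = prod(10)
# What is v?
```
Call trace:
prod(p=10)
  prod(p=9)
    prod(p=8)
      prod(p=7)
        prod(p=6)
          prod(p=5)
            prod(p=4)
              prod(p=3)
                prod(p=2)
                  prod(p=1)
                  -> return 1
                -> return 2
              -> return 6
            -> return 24
          -> return 120
        -> return 720
      -> return 5040
    -> return 40320
  -> return 362880
-> return 3628800

Final answer: 3628800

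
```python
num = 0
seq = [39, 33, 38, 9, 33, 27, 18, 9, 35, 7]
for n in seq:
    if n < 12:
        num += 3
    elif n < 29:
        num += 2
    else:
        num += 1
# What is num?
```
Trace:
  num=0
  num=1, n=39
  num=2, n=33
  num=3, n=38
  num=6, n=9
  num=7, n=33
  num=9, n=27
  num=11, n=18
  num=14, n=9
  num=15, n=35
  num=18, n=7

Final answer: 18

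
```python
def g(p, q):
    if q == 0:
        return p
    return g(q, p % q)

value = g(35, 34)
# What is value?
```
Call trace:
g(p=35, q=34)
  g(p=34, q=1)
    g(p=1, q=0)
    -> return 1
  -> return 1
-> return 1

Final answer: 1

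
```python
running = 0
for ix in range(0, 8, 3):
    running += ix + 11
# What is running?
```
Trace:
  running=0
  running=11, ix=0
  running=25, ix=3
  running=42, ix=6

Final answer: 42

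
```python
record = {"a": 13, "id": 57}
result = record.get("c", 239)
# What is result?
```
Trace:
  record={'a': 13, 'id': 57}
  record={'a': 13, 'id': 57}, result=239

Final answer: 239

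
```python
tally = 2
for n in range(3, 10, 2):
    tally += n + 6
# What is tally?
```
Trace:
  tally=2
  tally=11, n=3
  tally=22, n=5
  tally=35, n=7
  tally=50, n=9

Final answer: 50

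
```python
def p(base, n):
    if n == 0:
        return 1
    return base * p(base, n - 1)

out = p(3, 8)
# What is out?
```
Call trace:
p(base=3, n=8)
  p(base=3, n=7)
    p(base=3, n=6)
      p(base=3, n=5)
        p(base=3, n=4)
          p(base=3, n=3)
            p(base=3, n=2)
              p(base=3, n=1)
                p(base=3, n=0)
                -> return 1
              -> return 3
            -> return 9
          -> return 27
        -> return 81
      -> return 243
    -> return 729
  -> return 2187
-> return 6561

Final answer: 6561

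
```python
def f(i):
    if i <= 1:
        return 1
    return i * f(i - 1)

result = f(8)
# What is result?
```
Call trace:
f(i=8)
  f(i=7)
    f(i=6)
      f(i=5)
        f(i=4)
          f(i=3)
            f(i=2)
              f(i=1)
              -> return 1
            -> return 2
          -> return 6
        -> return 24
      -> return 120
    -> return 720
  -> return 5040
-> return 40320

Final answer: 40320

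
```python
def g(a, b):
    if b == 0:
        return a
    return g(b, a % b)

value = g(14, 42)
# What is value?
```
Call trace:
g(a=14, b=42)
  g(a=42, b=14)
    g(a=14, b=0)
    -> return 14
  -> return 14
-> return 14

Final answer: 14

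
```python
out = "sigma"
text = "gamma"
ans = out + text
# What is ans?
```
Trace:
  out='sigma'
  out='sigma', text='gamma'
  out='sigma', text='gamma', ans='sigmagamma'

Final answer: 'sigmagamma'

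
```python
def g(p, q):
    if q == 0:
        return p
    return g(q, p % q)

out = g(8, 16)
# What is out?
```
Call trace:
g(p=8, q=16)
  g(p=16, q=8)
    g(p=8, q=0)
    -> return 8
  -> return 8
-> return 8

Final answer: 8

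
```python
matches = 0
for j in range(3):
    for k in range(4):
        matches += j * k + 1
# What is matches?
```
Trace:
  matches=0
  matches=1, j=0, k=0
  matches=2, j=0, k=1
  matches=3, j=0, k=2
  matches=4, j=0, k=3
  matches=5, j=1, k=0
  matches=7, j=1, k=1
  matches=10, j=1, k=2
  matches=14, j=1, k=3
  matches=15, j=2, k=0
  matches=18, j=2, k=1
  matches=23, j=2, k=2
  matches=30, j=2, k=3

Final answer: 30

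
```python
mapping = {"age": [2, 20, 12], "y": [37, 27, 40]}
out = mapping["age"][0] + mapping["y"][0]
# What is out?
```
Trace:
  mapping={'age': [2, 20, 12], 'y': [37, 27, 40]}
  mapping={'age': [2, 20, 12], 'y': [37, 27, 40]}, out=39

Final answer: 39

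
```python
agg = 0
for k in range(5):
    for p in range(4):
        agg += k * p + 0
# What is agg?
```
Trace:
  agg=0
  agg=0, k=0, p=0
  agg=0, k=0, p=1
  agg=0, k=0, p=2
  agg=0, k=0, p=3
  agg=0, k=1, p=0
  agg=1, k=1, p=1
  agg=3, k=1, p=2
  agg=6, k=1, p=3
  agg=6, k=2, p=0
  agg=8, k=2, p=1
  agg=12, k=2, p=2
  agg=18, k=2, p=3
  agg=18, k=3, p=0
  agg=21, k=3, p=1
  agg=27, k=3, p=2
  agg=36, k=3, p=3
  agg=36, k=4, p=0
  agg=40, k=4, p=1
  agg=48, k=4, p=2
  agg=60, k=4, p=3

Final answer: 60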